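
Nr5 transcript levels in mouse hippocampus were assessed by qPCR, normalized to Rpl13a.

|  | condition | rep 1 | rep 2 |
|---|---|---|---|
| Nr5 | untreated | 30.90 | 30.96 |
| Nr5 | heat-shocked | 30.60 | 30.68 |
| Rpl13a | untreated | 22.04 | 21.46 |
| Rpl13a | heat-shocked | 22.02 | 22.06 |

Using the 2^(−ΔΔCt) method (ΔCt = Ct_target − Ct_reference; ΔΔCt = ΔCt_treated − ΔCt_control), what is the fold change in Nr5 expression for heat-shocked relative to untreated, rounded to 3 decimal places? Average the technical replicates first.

Mean Ct: Nr5 untreated 30.930; Nr5 heat-shocked 30.640; Rpl13a untreated 21.750; Rpl13a heat-shocked 22.040
ΔCt(untreated) = 30.930 − 21.750 = 9.180
ΔCt(heat-shocked) = 30.640 − 22.040 = 8.600
ΔΔCt = 8.600 − 9.180 = -0.580
Fold change = 2^(−(-0.580)) = 2^0.580 = 1.4948

1.495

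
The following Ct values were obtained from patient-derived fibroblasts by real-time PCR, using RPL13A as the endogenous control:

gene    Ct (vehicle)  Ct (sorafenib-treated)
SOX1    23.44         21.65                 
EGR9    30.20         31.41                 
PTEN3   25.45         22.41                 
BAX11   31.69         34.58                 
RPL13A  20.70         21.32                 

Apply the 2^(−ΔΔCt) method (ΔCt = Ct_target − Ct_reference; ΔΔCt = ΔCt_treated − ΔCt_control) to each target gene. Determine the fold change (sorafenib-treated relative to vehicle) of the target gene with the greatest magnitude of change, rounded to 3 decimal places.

SOX1: ΔΔCt = (21.65−21.32) − (23.44−20.70) = 0.33 − 2.74 = -2.41; fold change = 2^2.41 = 5.315
EGR9: ΔΔCt = (31.41−21.32) − (30.20−20.70) = 10.09 − 9.50 = 0.59; fold change = 2^-0.59 = 0.664
PTEN3: ΔΔCt = (22.41−21.32) − (25.45−20.70) = 1.09 − 4.75 = -3.66; fold change = 2^3.66 = 12.641
BAX11: ΔΔCt = (34.58−21.32) − (31.69−20.70) = 13.26 − 10.99 = 2.27; fold change = 2^-2.27 = 0.207
PTEN3 has the largest |ΔΔCt| = 3.66.

12.641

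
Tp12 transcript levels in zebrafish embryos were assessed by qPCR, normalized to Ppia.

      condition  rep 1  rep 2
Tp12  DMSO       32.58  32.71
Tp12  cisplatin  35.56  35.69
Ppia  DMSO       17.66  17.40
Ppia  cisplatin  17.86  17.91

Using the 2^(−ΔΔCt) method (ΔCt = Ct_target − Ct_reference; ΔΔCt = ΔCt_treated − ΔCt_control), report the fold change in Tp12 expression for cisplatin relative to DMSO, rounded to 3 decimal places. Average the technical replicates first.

Mean Ct: Tp12 DMSO 32.645; Tp12 cisplatin 35.625; Ppia DMSO 17.530; Ppia cisplatin 17.885
ΔCt(DMSO) = 32.645 − 17.530 = 15.115
ΔCt(cisplatin) = 35.625 − 17.885 = 17.740
ΔΔCt = 17.740 − 15.115 = 2.625
Fold change = 2^(−2.625) = 0.1621

0.162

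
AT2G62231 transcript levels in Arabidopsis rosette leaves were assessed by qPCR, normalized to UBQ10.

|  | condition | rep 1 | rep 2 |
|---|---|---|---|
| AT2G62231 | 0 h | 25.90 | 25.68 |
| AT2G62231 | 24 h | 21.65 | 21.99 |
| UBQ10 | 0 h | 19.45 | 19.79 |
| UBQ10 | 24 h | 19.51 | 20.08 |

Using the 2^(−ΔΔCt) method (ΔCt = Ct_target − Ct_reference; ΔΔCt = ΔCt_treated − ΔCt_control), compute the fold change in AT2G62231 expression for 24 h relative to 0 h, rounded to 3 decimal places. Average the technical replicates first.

Mean Ct: AT2G62231 0 h 25.790; AT2G62231 24 h 21.820; UBQ10 0 h 19.620; UBQ10 24 h 19.795
ΔCt(0 h) = 25.790 − 19.620 = 6.170
ΔCt(24 h) = 21.820 − 19.795 = 2.025
ΔΔCt = 2.025 − 6.170 = -4.145
Fold change = 2^(−(-4.145)) = 2^4.145 = 17.6917

17.692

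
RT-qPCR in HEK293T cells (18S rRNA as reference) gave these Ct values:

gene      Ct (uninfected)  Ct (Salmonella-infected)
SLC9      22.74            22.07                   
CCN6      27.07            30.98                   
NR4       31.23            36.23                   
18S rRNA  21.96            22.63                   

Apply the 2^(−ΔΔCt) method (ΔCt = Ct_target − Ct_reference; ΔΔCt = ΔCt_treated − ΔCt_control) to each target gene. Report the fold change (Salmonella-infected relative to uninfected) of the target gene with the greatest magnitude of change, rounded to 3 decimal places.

SLC9: ΔΔCt = (22.07−22.63) − (22.74−21.96) = -0.56 − 0.78 = -1.34; fold change = 2^1.34 = 2.532
CCN6: ΔΔCt = (30.98−22.63) − (27.07−21.96) = 8.35 − 5.11 = 3.24; fold change = 2^-3.24 = 0.106
NR4: ΔΔCt = (36.23−22.63) − (31.23−21.96) = 13.60 − 9.27 = 4.33; fold change = 2^-4.33 = 0.050
NR4 has the largest |ΔΔCt| = 4.33.

0.050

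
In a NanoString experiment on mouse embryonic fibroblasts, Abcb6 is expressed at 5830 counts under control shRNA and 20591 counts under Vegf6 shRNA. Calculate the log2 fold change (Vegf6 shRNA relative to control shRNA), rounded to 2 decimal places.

Fold change = 20591 / 5830 = 3.5319
log2(3.5319) = 1.820

1.82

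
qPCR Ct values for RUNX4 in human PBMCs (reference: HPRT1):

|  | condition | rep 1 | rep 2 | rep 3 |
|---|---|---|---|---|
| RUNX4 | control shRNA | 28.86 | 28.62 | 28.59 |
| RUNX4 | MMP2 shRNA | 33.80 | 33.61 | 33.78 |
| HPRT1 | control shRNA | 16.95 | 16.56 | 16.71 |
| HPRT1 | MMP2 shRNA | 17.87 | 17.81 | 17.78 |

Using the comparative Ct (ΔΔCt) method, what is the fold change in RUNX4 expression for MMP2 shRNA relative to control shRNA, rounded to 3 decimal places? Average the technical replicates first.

Mean Ct: RUNX4 control shRNA 28.690; RUNX4 MMP2 shRNA 33.730; HPRT1 control shRNA 16.740; HPRT1 MMP2 shRNA 17.820
ΔCt(control shRNA) = 28.690 − 16.740 = 11.950
ΔCt(MMP2 shRNA) = 33.730 − 17.820 = 15.910
ΔΔCt = 15.910 − 11.950 = 3.960
Fold change = 2^(−3.960) = 0.0643

0.064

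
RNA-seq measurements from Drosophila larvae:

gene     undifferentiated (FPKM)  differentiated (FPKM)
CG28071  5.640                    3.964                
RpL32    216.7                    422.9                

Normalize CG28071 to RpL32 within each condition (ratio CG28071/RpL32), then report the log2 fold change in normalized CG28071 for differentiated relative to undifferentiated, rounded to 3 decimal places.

-1.473

CG28071/RpL32 (undifferentiated) = 5.640 / 216.7 = 0.026027
CG28071/RpL32 (differentiated) = 3.964 / 422.9 = 0.0093734
Fold change = 0.0093734 / 0.026027 = 0.3601
log2(0.3601) = -1.4734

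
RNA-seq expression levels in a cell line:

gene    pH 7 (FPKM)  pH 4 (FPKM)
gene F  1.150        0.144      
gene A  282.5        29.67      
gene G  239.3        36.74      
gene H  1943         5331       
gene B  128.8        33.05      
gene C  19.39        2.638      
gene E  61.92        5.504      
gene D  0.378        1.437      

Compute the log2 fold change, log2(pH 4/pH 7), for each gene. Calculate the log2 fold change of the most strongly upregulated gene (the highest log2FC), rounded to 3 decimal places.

log2(0.144/1.150) = -2.997  (gene F)
log2(29.67/282.5) = -3.251  (gene A)
log2(36.74/239.3) = -2.703  (gene G)
log2(5331/1943) = 1.456  (gene H)
log2(33.05/128.8) = -1.962  (gene B)
log2(2.638/19.39) = -2.878  (gene C)
log2(5.504/61.92) = -3.492  (gene E)
log2(1.437/0.378) = 1.927  (gene D)
gene D is most strongly upregulated.

1.927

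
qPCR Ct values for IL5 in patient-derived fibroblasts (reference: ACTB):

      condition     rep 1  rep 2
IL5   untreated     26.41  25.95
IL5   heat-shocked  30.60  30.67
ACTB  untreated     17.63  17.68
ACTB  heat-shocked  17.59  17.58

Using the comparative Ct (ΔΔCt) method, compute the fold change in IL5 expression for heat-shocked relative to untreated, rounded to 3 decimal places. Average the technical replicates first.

Mean Ct: IL5 untreated 26.180; IL5 heat-shocked 30.635; ACTB untreated 17.655; ACTB heat-shocked 17.585
ΔCt(untreated) = 26.180 − 17.655 = 8.525
ΔCt(heat-shocked) = 30.635 − 17.585 = 13.050
ΔΔCt = 13.050 − 8.525 = 4.525
Fold change = 2^(−4.525) = 0.0434

0.043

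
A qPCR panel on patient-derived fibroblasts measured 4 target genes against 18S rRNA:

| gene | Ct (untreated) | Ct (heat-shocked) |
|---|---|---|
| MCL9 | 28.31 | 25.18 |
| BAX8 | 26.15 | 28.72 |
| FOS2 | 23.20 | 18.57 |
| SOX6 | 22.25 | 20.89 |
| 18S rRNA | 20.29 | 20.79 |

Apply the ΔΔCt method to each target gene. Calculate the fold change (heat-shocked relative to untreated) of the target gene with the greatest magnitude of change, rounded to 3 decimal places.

MCL9: ΔΔCt = (25.18−20.79) − (28.31−20.29) = 4.39 − 8.02 = -3.63; fold change = 2^3.63 = 12.381
BAX8: ΔΔCt = (28.72−20.79) − (26.15−20.29) = 7.93 − 5.86 = 2.07; fold change = 2^-2.07 = 0.238
FOS2: ΔΔCt = (18.57−20.79) − (23.20−20.29) = -2.22 − 2.91 = -5.13; fold change = 2^5.13 = 35.017
SOX6: ΔΔCt = (20.89−20.79) − (22.25−20.29) = 0.10 − 1.96 = -1.86; fold change = 2^1.86 = 3.630
FOS2 has the largest |ΔΔCt| = 5.13.

35.017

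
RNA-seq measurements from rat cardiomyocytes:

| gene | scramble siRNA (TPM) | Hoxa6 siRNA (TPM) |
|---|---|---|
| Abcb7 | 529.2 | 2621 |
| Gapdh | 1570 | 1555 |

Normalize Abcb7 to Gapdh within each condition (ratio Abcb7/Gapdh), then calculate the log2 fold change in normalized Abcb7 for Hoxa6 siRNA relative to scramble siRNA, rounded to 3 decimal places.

Abcb7/Gapdh (scramble siRNA) = 529.2 / 1570 = 0.33707
Abcb7/Gapdh (Hoxa6 siRNA) = 2621 / 1555 = 1.6855
Fold change = 1.6855 / 0.33707 = 5.0005
log2(5.0005) = 2.3221

2.322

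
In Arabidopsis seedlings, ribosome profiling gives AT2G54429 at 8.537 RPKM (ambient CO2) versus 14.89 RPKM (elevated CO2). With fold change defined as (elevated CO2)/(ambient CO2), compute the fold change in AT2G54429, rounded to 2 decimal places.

Fold change = 14.89 / 8.537 = 1.744
AT2G54429 is upregulated.

1.74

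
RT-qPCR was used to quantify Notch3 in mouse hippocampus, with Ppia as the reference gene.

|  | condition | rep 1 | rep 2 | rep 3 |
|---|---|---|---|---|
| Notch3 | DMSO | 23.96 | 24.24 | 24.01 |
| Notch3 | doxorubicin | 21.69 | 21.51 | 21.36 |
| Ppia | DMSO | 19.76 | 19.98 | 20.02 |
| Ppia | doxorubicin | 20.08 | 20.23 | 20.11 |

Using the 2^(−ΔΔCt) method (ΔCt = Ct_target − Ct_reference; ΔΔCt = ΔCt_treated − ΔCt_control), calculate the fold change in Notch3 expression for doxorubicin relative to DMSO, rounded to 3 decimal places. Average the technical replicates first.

Mean Ct: Notch3 DMSO 24.070; Notch3 doxorubicin 21.520; Ppia DMSO 19.920; Ppia doxorubicin 20.140
ΔCt(DMSO) = 24.070 − 19.920 = 4.150
ΔCt(doxorubicin) = 21.520 − 20.140 = 1.380
ΔΔCt = 1.380 − 4.150 = -2.770
Fold change = 2^(−(-2.770)) = 2^2.770 = 6.8211

6.821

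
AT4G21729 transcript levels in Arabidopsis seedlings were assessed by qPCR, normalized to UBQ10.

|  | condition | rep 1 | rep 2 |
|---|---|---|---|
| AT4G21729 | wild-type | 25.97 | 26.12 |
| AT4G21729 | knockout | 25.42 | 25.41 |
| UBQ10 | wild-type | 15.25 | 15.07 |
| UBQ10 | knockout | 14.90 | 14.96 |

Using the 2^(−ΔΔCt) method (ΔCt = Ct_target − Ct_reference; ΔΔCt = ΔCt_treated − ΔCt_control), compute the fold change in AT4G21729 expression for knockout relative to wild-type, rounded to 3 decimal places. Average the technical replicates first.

1.320

Mean Ct: AT4G21729 wild-type 26.045; AT4G21729 knockout 25.415; UBQ10 wild-type 15.160; UBQ10 knockout 14.930
ΔCt(wild-type) = 26.045 − 15.160 = 10.885
ΔCt(knockout) = 25.415 − 14.930 = 10.485
ΔΔCt = 10.485 − 10.885 = -0.400
Fold change = 2^(−(-0.400)) = 2^0.400 = 1.3195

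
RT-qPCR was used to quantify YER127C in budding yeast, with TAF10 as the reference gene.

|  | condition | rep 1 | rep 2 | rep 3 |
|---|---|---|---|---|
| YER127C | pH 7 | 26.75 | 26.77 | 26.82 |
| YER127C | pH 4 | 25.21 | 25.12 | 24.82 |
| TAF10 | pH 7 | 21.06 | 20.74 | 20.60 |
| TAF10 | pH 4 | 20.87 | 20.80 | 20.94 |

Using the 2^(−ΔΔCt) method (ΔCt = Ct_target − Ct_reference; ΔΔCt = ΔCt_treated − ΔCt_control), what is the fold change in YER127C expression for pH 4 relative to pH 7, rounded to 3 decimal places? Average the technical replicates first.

Mean Ct: YER127C pH 7 26.780; YER127C pH 4 25.050; TAF10 pH 7 20.800; TAF10 pH 4 20.870
ΔCt(pH 7) = 26.780 − 20.800 = 5.980
ΔCt(pH 4) = 25.050 − 20.870 = 4.180
ΔΔCt = 4.180 − 5.980 = -1.800
Fold change = 2^(−(-1.800)) = 2^1.800 = 3.4822

3.482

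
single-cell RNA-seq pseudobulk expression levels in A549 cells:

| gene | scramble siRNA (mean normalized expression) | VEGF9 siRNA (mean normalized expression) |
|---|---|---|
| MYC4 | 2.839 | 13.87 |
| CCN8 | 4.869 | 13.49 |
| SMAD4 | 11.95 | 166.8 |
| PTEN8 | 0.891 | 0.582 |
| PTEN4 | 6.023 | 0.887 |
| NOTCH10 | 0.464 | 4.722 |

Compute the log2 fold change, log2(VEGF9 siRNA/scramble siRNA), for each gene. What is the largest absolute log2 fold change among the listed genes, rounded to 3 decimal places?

log2(13.87/2.839) = 2.289  (MYC4)
log2(13.49/4.869) = 1.470  (CCN8)
log2(166.8/11.95) = 3.803  (SMAD4)
log2(0.582/0.891) = -0.614  (PTEN8)
log2(0.887/6.023) = -2.763  (PTEN4)
log2(4.722/0.464) = 3.347  (NOTCH10)
The largest magnitude belongs to SMAD4.

3.803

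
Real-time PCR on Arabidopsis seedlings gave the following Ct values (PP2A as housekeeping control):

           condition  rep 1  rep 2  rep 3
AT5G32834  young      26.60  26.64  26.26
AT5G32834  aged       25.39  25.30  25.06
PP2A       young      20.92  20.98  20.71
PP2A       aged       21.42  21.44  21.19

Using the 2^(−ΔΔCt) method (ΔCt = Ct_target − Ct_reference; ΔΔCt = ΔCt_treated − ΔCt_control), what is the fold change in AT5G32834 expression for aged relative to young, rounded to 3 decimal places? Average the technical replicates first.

Mean Ct: AT5G32834 young 26.500; AT5G32834 aged 25.250; PP2A young 20.870; PP2A aged 21.350
ΔCt(young) = 26.500 − 20.870 = 5.630
ΔCt(aged) = 25.250 − 21.350 = 3.900
ΔΔCt = 3.900 − 5.630 = -1.730
Fold change = 2^(−(-1.730)) = 2^1.730 = 3.3173

3.317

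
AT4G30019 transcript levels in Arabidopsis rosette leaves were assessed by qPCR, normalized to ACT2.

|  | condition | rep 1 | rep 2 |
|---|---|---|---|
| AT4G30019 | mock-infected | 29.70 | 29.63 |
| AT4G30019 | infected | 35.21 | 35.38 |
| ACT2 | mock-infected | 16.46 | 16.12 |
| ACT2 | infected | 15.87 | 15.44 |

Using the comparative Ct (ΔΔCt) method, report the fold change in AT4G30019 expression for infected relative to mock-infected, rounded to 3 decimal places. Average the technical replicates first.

Mean Ct: AT4G30019 mock-infected 29.665; AT4G30019 infected 35.295; ACT2 mock-infected 16.290; ACT2 infected 15.655
ΔCt(mock-infected) = 29.665 − 16.290 = 13.375
ΔCt(infected) = 35.295 − 15.655 = 19.640
ΔΔCt = 19.640 − 13.375 = 6.265
Fold change = 2^(−6.265) = 0.0130

0.013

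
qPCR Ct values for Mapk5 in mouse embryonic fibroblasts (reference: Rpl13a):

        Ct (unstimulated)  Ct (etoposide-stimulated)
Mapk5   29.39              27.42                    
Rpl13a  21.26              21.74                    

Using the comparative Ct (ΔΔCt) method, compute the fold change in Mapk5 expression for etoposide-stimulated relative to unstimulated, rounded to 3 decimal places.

5.464

ΔCt(unstimulated) = 29.390 − 21.260 = 8.130
ΔCt(etoposide-stimulated) = 27.420 − 21.740 = 5.680
ΔΔCt = 5.680 − 8.130 = -2.450
Fold change = 2^(−(-2.450)) = 2^2.450 = 5.4642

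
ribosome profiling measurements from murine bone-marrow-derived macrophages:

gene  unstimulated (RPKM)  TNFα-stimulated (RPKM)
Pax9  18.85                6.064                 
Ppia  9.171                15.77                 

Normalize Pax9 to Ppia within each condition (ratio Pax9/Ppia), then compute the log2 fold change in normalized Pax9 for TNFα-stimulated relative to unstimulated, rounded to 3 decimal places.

-2.418

Pax9/Ppia (unstimulated) = 18.85 / 9.171 = 2.0554
Pax9/Ppia (TNFα-stimulated) = 6.064 / 15.77 = 0.38453
Fold change = 0.38453 / 2.0554 = 0.1871
log2(0.1871) = -2.4183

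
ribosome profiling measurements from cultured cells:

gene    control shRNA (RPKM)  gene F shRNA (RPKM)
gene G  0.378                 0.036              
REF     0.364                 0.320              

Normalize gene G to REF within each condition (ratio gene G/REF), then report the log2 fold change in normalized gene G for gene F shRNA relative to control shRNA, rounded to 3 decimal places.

gene G/REF (control shRNA) = 0.378 / 0.364 = 1.0385
gene G/REF (gene F shRNA) = 0.036 / 0.320 = 0.1125
Fold change = 0.1125 / 1.0385 = 0.1083
log2(0.1083) = -3.2065

-3.206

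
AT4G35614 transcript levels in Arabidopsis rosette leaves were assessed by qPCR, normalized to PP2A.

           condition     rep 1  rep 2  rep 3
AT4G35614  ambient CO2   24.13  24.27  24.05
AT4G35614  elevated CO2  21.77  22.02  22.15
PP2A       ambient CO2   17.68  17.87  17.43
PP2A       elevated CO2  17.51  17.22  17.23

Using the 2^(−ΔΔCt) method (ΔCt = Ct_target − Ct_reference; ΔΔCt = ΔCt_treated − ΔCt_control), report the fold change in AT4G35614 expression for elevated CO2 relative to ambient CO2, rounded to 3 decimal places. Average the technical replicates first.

Mean Ct: AT4G35614 ambient CO2 24.150; AT4G35614 elevated CO2 21.980; PP2A ambient CO2 17.660; PP2A elevated CO2 17.320
ΔCt(ambient CO2) = 24.150 − 17.660 = 6.490
ΔCt(elevated CO2) = 21.980 − 17.320 = 4.660
ΔΔCt = 4.660 − 6.490 = -1.830
Fold change = 2^(−(-1.830)) = 2^1.830 = 3.5554

3.555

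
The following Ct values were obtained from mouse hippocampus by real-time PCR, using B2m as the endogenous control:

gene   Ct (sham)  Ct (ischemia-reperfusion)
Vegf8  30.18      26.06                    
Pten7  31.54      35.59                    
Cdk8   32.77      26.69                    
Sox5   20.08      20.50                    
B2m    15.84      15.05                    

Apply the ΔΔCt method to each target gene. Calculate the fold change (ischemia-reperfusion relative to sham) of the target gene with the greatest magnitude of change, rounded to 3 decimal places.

39.124

Vegf8: ΔΔCt = (26.06−15.05) − (30.18−15.84) = 11.01 − 14.34 = -3.33; fold change = 2^3.33 = 10.056
Pten7: ΔΔCt = (35.59−15.05) − (31.54−15.84) = 20.54 − 15.70 = 4.84; fold change = 2^-4.84 = 0.035
Cdk8: ΔΔCt = (26.69−15.05) − (32.77−15.84) = 11.64 − 16.93 = -5.29; fold change = 2^5.29 = 39.124
Sox5: ΔΔCt = (20.50−15.05) − (20.08−15.84) = 5.45 − 4.24 = 1.21; fold change = 2^-1.21 = 0.432
Cdk8 has the largest |ΔΔCt| = 5.29.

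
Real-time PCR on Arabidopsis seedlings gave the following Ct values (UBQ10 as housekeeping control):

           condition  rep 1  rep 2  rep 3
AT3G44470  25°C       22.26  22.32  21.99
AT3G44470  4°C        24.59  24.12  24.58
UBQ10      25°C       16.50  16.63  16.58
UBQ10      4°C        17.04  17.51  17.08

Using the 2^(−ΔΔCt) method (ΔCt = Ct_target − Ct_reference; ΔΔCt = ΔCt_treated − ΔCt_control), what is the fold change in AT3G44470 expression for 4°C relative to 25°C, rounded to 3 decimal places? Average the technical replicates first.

Mean Ct: AT3G44470 25°C 22.190; AT3G44470 4°C 24.430; UBQ10 25°C 16.570; UBQ10 4°C 17.210
ΔCt(25°C) = 22.190 − 16.570 = 5.620
ΔCt(4°C) = 24.430 − 17.210 = 7.220
ΔΔCt = 7.220 − 5.620 = 1.600
Fold change = 2^(−1.600) = 0.3299

0.330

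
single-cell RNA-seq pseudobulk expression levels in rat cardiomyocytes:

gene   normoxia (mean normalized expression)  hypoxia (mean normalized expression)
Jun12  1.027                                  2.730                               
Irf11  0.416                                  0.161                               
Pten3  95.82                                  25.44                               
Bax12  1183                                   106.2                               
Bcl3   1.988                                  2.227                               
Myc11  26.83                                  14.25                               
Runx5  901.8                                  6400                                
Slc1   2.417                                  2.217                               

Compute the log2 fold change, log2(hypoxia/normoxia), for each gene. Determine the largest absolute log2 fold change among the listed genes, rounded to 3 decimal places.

log2(2.730/1.027) = 1.410  (Jun12)
log2(0.161/0.416) = -1.370  (Irf11)
log2(25.44/95.82) = -1.913  (Pten3)
log2(106.2/1183) = -3.478  (Bax12)
log2(2.227/1.988) = 0.164  (Bcl3)
log2(14.25/26.83) = -0.913  (Myc11)
log2(6400/901.8) = 2.827  (Runx5)
log2(2.217/2.417) = -0.125  (Slc1)
The largest magnitude belongs to Bax12.

3.478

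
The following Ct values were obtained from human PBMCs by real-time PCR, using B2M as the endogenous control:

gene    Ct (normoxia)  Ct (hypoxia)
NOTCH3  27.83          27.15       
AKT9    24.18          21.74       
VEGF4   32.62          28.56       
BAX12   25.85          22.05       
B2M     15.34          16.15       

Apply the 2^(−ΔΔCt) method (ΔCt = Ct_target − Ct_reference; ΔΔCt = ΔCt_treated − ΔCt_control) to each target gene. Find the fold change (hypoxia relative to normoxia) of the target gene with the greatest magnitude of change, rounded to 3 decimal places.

NOTCH3: ΔΔCt = (27.15−16.15) − (27.83−15.34) = 11.00 − 12.49 = -1.49; fold change = 2^1.49 = 2.809
AKT9: ΔΔCt = (21.74−16.15) − (24.18−15.34) = 5.59 − 8.84 = -3.25; fold change = 2^3.25 = 9.514
VEGF4: ΔΔCt = (28.56−16.15) − (32.62−15.34) = 12.41 − 17.28 = -4.87; fold change = 2^4.87 = 29.243
BAX12: ΔΔCt = (22.05−16.15) − (25.85−15.34) = 5.90 − 10.51 = -4.61; fold change = 2^4.61 = 24.420
VEGF4 has the largest |ΔΔCt| = 4.87.

29.243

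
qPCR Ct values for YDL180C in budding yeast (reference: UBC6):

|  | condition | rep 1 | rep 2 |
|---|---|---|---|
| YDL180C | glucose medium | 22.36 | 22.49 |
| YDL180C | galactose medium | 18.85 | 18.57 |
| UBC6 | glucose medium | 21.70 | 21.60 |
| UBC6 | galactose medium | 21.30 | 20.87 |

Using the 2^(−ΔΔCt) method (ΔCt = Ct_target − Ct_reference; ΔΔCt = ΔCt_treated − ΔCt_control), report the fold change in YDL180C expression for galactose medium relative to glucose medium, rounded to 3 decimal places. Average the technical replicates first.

8.877

Mean Ct: YDL180C glucose medium 22.425; YDL180C galactose medium 18.710; UBC6 glucose medium 21.650; UBC6 galactose medium 21.085
ΔCt(glucose medium) = 22.425 − 21.650 = 0.775
ΔCt(galactose medium) = 18.710 − 21.085 = -2.375
ΔΔCt = -2.375 − 0.775 = -3.150
Fold change = 2^(−(-3.150)) = 2^3.150 = 8.8766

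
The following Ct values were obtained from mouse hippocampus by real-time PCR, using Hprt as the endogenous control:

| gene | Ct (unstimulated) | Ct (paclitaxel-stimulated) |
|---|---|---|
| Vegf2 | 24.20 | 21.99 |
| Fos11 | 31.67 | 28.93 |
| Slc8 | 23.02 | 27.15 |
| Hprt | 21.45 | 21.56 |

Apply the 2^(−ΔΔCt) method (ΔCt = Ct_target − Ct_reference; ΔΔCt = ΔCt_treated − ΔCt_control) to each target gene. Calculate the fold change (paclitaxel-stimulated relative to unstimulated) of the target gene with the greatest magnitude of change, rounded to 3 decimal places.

Vegf2: ΔΔCt = (21.99−21.56) − (24.20−21.45) = 0.43 − 2.75 = -2.32; fold change = 2^2.32 = 4.993
Fos11: ΔΔCt = (28.93−21.56) − (31.67−21.45) = 7.37 − 10.22 = -2.85; fold change = 2^2.85 = 7.210
Slc8: ΔΔCt = (27.15−21.56) − (23.02−21.45) = 5.59 − 1.57 = 4.02; fold change = 2^-4.02 = 0.062
Slc8 has the largest |ΔΔCt| = 4.02.

0.062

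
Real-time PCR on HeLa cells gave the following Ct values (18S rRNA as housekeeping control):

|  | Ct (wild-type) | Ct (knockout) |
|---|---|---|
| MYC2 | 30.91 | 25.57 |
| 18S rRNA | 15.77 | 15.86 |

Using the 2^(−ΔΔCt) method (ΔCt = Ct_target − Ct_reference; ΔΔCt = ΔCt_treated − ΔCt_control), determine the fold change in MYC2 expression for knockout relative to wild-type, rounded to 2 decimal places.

43.11

ΔCt(wild-type) = 30.910 − 15.770 = 15.140
ΔCt(knockout) = 25.570 − 15.860 = 9.710
ΔΔCt = 9.710 − 15.140 = -5.430
Fold change = 2^(−(-5.430)) = 2^5.430 = 43.111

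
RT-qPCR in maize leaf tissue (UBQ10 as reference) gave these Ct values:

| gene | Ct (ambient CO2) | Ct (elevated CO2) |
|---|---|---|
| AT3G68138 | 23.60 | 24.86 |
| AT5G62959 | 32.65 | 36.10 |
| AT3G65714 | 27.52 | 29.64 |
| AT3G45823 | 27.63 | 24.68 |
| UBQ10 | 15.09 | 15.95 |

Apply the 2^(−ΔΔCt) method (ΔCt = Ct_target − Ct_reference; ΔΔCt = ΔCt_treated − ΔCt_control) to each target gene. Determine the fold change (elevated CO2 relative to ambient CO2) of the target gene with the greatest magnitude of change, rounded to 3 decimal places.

14.026

AT3G68138: ΔΔCt = (24.86−15.95) − (23.60−15.09) = 8.91 − 8.51 = 0.40; fold change = 2^-0.40 = 0.758
AT5G62959: ΔΔCt = (36.10−15.95) − (32.65−15.09) = 20.15 − 17.56 = 2.59; fold change = 2^-2.59 = 0.166
AT3G65714: ΔΔCt = (29.64−15.95) − (27.52−15.09) = 13.69 − 12.43 = 1.26; fold change = 2^-1.26 = 0.418
AT3G45823: ΔΔCt = (24.68−15.95) − (27.63−15.09) = 8.73 − 12.54 = -3.81; fold change = 2^3.81 = 14.026
AT3G45823 has the largest |ΔΔCt| = 3.81.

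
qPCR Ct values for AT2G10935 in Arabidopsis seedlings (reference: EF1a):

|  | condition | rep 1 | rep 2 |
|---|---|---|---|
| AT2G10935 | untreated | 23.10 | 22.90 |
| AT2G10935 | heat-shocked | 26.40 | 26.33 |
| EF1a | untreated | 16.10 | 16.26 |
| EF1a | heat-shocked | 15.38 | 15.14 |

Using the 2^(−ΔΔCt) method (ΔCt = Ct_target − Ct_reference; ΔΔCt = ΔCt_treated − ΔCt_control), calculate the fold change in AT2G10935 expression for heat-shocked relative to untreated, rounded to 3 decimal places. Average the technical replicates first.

Mean Ct: AT2G10935 untreated 23.000; AT2G10935 heat-shocked 26.365; EF1a untreated 16.180; EF1a heat-shocked 15.260
ΔCt(untreated) = 23.000 − 16.180 = 6.820
ΔCt(heat-shocked) = 26.365 − 15.260 = 11.105
ΔΔCt = 11.105 − 6.820 = 4.285
Fold change = 2^(−4.285) = 0.0513

0.051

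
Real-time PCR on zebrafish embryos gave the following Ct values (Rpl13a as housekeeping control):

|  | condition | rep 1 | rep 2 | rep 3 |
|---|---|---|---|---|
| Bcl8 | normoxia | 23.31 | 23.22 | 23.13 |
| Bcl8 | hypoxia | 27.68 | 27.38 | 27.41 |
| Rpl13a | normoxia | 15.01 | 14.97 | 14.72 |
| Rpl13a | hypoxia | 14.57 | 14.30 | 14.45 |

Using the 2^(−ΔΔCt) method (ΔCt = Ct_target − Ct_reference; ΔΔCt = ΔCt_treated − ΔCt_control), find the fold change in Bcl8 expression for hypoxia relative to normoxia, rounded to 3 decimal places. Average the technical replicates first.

0.038

Mean Ct: Bcl8 normoxia 23.220; Bcl8 hypoxia 27.490; Rpl13a normoxia 14.900; Rpl13a hypoxia 14.440
ΔCt(normoxia) = 23.220 − 14.900 = 8.320
ΔCt(hypoxia) = 27.490 − 14.440 = 13.050
ΔΔCt = 13.050 − 8.320 = 4.730
Fold change = 2^(−4.730) = 0.0377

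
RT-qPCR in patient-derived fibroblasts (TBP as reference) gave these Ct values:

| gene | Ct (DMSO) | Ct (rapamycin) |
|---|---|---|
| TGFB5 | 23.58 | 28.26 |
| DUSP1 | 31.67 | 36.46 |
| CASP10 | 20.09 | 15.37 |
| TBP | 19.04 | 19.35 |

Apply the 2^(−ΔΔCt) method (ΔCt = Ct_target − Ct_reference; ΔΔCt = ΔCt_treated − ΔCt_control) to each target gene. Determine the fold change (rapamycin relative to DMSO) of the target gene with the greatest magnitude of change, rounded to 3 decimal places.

32.672

TGFB5: ΔΔCt = (28.26−19.35) − (23.58−19.04) = 8.91 − 4.54 = 4.37; fold change = 2^-4.37 = 0.048
DUSP1: ΔΔCt = (36.46−19.35) − (31.67−19.04) = 17.11 − 12.63 = 4.48; fold change = 2^-4.48 = 0.045
CASP10: ΔΔCt = (15.37−19.35) − (20.09−19.04) = -3.98 − 1.05 = -5.03; fold change = 2^5.03 = 32.672
CASP10 has the largest |ΔΔCt| = 5.03.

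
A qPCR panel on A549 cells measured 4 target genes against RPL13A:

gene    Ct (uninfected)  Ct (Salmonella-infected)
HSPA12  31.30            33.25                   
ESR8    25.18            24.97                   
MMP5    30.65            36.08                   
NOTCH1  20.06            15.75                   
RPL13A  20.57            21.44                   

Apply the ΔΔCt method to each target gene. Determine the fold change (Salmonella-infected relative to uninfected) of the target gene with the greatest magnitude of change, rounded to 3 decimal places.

36.252

HSPA12: ΔΔCt = (33.25−21.44) − (31.30−20.57) = 11.81 − 10.73 = 1.08; fold change = 2^-1.08 = 0.473
ESR8: ΔΔCt = (24.97−21.44) − (25.18−20.57) = 3.53 − 4.61 = -1.08; fold change = 2^1.08 = 2.114
MMP5: ΔΔCt = (36.08−21.44) − (30.65−20.57) = 14.64 − 10.08 = 4.56; fold change = 2^-4.56 = 0.042
NOTCH1: ΔΔCt = (15.75−21.44) − (20.06−20.57) = -5.69 − (-0.51) = -5.18; fold change = 2^5.18 = 36.252
NOTCH1 has the largest |ΔΔCt| = 5.18.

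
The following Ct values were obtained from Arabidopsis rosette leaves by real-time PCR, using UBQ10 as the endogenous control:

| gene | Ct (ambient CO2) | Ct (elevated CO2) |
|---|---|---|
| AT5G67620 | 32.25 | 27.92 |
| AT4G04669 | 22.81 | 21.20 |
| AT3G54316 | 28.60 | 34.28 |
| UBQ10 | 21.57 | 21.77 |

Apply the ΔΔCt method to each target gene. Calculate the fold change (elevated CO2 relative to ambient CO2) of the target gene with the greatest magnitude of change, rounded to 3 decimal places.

AT5G67620: ΔΔCt = (27.92−21.77) − (32.25−21.57) = 6.15 − 10.68 = -4.53; fold change = 2^4.53 = 23.103
AT4G04669: ΔΔCt = (21.20−21.77) − (22.81−21.57) = -0.57 − 1.24 = -1.81; fold change = 2^1.81 = 3.506
AT3G54316: ΔΔCt = (34.28−21.77) − (28.60−21.57) = 12.51 − 7.03 = 5.48; fold change = 2^-5.48 = 0.022
AT3G54316 has the largest |ΔΔCt| = 5.48.

0.022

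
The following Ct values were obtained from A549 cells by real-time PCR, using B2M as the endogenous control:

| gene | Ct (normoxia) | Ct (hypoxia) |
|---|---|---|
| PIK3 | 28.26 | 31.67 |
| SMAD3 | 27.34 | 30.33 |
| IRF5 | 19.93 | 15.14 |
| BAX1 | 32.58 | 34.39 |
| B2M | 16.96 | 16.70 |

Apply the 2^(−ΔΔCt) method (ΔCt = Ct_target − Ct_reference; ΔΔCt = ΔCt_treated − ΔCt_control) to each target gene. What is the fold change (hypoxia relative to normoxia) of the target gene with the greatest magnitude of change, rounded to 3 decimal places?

23.103

PIK3: ΔΔCt = (31.67−16.70) − (28.26−16.96) = 14.97 − 11.30 = 3.67; fold change = 2^-3.67 = 0.079
SMAD3: ΔΔCt = (30.33−16.70) − (27.34−16.96) = 13.63 − 10.38 = 3.25; fold change = 2^-3.25 = 0.105
IRF5: ΔΔCt = (15.14−16.70) − (19.93−16.96) = -1.56 − 2.97 = -4.53; fold change = 2^4.53 = 23.103
BAX1: ΔΔCt = (34.39−16.70) − (32.58−16.96) = 17.69 − 15.62 = 2.07; fold change = 2^-2.07 = 0.238
IRF5 has the largest |ΔΔCt| = 4.53.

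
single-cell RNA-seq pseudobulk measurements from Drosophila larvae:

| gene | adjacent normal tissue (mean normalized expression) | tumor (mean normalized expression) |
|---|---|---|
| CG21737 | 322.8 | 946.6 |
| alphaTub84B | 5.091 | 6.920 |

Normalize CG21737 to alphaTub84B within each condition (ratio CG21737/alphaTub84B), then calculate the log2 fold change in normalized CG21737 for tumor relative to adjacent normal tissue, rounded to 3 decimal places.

1.109

CG21737/alphaTub84B (adjacent normal tissue) = 322.8 / 5.091 = 63.406
CG21737/alphaTub84B (tumor) = 946.6 / 6.920 = 136.79
Fold change = 136.79 / 63.406 = 2.1574
log2(2.1574) = 1.1093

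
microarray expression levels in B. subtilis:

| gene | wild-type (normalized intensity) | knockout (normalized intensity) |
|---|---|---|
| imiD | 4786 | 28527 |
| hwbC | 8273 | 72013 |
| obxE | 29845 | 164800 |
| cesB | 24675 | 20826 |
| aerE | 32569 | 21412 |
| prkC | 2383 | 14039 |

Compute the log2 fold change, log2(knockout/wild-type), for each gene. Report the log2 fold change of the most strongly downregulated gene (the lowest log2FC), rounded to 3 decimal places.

-0.605

log2(28527/4786) = 2.575  (imiD)
log2(72013/8273) = 3.122  (hwbC)
log2(164800/29845) = 2.465  (obxE)
log2(20826/24675) = -0.245  (cesB)
log2(21412/32569) = -0.605  (aerE)
log2(14039/2383) = 2.559  (prkC)
aerE is most strongly downregulated.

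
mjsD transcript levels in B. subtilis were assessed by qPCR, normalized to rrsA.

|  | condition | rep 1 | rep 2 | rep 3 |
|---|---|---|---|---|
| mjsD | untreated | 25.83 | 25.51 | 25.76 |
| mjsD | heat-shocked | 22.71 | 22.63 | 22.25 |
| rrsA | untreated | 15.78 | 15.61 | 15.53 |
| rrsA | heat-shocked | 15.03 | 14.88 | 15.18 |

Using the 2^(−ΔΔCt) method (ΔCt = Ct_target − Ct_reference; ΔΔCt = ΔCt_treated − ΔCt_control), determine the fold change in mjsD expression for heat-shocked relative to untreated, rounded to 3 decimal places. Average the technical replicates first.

Mean Ct: mjsD untreated 25.700; mjsD heat-shocked 22.530; rrsA untreated 15.640; rrsA heat-shocked 15.030
ΔCt(untreated) = 25.700 − 15.640 = 10.060
ΔCt(heat-shocked) = 22.530 − 15.030 = 7.500
ΔΔCt = 7.500 − 10.060 = -2.560
Fold change = 2^(−(-2.560)) = 2^2.560 = 5.8971

5.897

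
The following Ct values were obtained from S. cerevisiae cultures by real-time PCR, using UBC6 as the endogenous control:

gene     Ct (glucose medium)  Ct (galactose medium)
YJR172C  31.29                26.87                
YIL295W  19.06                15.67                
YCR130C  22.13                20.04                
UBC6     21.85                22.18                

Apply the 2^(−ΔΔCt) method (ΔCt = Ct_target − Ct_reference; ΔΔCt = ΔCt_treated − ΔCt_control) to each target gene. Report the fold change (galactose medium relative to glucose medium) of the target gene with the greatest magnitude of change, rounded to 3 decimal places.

26.909

YJR172C: ΔΔCt = (26.87−22.18) − (31.29−21.85) = 4.69 − 9.44 = -4.75; fold change = 2^4.75 = 26.909
YIL295W: ΔΔCt = (15.67−22.18) − (19.06−21.85) = -6.51 − (-2.79) = -3.72; fold change = 2^3.72 = 13.177
YCR130C: ΔΔCt = (20.04−22.18) − (22.13−21.85) = -2.14 − 0.28 = -2.42; fold change = 2^2.42 = 5.352
YJR172C has the largest |ΔΔCt| = 4.75.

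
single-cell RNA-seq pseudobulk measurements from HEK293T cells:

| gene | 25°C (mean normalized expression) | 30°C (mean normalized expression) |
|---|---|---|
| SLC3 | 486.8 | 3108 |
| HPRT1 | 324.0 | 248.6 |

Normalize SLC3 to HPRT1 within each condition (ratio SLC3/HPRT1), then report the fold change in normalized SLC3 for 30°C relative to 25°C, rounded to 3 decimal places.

8.321

SLC3/HPRT1 (25°C) = 486.8 / 324.0 = 1.5025
SLC3/HPRT1 (30°C) = 3108 / 248.6 = 12.502
Fold change = 12.502 / 1.5025 = 8.3210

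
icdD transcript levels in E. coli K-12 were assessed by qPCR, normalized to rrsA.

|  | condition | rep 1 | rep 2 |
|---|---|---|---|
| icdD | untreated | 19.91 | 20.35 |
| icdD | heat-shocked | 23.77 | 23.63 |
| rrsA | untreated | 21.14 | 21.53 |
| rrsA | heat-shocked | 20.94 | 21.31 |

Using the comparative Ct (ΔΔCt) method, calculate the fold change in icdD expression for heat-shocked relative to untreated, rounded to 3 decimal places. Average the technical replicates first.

0.073

Mean Ct: icdD untreated 20.130; icdD heat-shocked 23.700; rrsA untreated 21.335; rrsA heat-shocked 21.125
ΔCt(untreated) = 20.130 − 21.335 = -1.205
ΔCt(heat-shocked) = 23.700 − 21.125 = 2.575
ΔΔCt = 2.575 − (-1.205) = 3.780
Fold change = 2^(−3.780) = 0.0728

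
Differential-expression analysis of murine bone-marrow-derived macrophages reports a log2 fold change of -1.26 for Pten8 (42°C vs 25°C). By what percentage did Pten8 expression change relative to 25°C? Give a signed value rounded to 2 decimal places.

-58.25%

Fold change = 2^(-1.26) = 0.4175
Percent change = (FC − 1) × 100% = (0.4175 − 1) × 100 = -58.25%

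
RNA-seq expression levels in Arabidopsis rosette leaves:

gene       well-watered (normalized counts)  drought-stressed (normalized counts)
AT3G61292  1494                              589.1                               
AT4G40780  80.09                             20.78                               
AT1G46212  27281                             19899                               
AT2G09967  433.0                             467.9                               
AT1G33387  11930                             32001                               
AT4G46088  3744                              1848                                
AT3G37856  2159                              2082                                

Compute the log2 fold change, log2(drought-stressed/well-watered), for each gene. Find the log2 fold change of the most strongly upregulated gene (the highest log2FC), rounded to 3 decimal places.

log2(589.1/1494) = -1.343  (AT3G61292)
log2(20.78/80.09) = -1.946  (AT4G40780)
log2(19899/27281) = -0.455  (AT1G46212)
log2(467.9/433.0) = 0.112  (AT2G09967)
log2(32001/11930) = 1.424  (AT1G33387)
log2(1848/3744) = -1.019  (AT4G46088)
log2(2082/2159) = -0.052  (AT3G37856)
AT1G33387 is most strongly upregulated.

1.424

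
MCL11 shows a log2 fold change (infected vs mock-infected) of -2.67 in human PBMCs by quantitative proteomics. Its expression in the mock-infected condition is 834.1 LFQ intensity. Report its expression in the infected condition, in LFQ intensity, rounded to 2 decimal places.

131.06

Fold change = 2^(-2.67) = 0.1571
infected expression = 834.1 × 0.1571 = 131.06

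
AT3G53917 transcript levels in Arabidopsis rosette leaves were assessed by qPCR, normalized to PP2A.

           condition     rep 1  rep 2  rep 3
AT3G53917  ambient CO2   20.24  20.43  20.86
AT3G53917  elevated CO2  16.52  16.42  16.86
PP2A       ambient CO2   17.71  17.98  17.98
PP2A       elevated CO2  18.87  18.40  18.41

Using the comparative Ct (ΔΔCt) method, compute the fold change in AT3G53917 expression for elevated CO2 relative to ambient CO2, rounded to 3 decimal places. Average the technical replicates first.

Mean Ct: AT3G53917 ambient CO2 20.510; AT3G53917 elevated CO2 16.600; PP2A ambient CO2 17.890; PP2A elevated CO2 18.560
ΔCt(ambient CO2) = 20.510 − 17.890 = 2.620
ΔCt(elevated CO2) = 16.600 − 18.560 = -1.960
ΔΔCt = -1.960 − 2.620 = -4.580
Fold change = 2^(−(-4.580)) = 2^4.580 = 23.9176

23.918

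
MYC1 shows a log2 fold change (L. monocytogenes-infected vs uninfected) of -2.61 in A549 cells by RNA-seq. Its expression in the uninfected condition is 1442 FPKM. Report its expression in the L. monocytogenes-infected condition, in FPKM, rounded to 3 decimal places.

Fold change = 2^(-2.61) = 0.1638
L. monocytogenes-infected expression = 1442 × 0.1638 = 236.198

236.198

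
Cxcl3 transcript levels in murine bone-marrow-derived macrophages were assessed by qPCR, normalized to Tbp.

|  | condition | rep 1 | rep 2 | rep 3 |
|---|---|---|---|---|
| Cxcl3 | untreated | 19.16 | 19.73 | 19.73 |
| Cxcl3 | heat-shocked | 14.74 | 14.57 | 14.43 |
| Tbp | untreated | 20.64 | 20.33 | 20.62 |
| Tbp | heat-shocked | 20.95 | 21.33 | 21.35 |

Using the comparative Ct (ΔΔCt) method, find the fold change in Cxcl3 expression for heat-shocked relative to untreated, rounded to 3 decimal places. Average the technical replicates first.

Mean Ct: Cxcl3 untreated 19.540; Cxcl3 heat-shocked 14.580; Tbp untreated 20.530; Tbp heat-shocked 21.210
ΔCt(untreated) = 19.540 − 20.530 = -0.990
ΔCt(heat-shocked) = 14.580 − 21.210 = -6.630
ΔΔCt = -6.630 − (-0.990) = -5.640
Fold change = 2^(−(-5.640)) = 2^5.640 = 49.8665

49.867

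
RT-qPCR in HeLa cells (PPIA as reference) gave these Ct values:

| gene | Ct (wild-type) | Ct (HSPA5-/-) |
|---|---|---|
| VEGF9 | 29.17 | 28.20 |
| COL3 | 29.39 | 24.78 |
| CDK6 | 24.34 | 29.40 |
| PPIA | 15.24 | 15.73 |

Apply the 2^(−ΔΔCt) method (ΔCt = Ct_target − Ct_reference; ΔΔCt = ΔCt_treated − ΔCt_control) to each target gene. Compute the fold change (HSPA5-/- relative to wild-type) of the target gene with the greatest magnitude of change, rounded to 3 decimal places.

VEGF9: ΔΔCt = (28.20−15.73) − (29.17−15.24) = 12.47 − 13.93 = -1.46; fold change = 2^1.46 = 2.751
COL3: ΔΔCt = (24.78−15.73) − (29.39−15.24) = 9.05 − 14.15 = -5.10; fold change = 2^5.10 = 34.297
CDK6: ΔΔCt = (29.40−15.73) − (24.34−15.24) = 13.67 − 9.10 = 4.57; fold change = 2^-4.57 = 0.042
COL3 has the largest |ΔΔCt| = 5.10.

34.297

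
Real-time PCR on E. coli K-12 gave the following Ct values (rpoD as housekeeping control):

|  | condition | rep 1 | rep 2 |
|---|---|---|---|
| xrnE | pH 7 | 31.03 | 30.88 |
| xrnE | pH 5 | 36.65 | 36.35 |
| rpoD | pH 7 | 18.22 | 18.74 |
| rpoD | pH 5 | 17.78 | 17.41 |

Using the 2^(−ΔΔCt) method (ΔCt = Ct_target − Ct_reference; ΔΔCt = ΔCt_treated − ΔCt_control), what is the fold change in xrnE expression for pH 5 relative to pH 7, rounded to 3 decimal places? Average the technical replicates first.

0.012

Mean Ct: xrnE pH 7 30.955; xrnE pH 5 36.500; rpoD pH 7 18.480; rpoD pH 5 17.595
ΔCt(pH 7) = 30.955 − 18.480 = 12.475
ΔCt(pH 5) = 36.500 − 17.595 = 18.905
ΔΔCt = 18.905 − 12.475 = 6.430
Fold change = 2^(−6.430) = 0.0116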